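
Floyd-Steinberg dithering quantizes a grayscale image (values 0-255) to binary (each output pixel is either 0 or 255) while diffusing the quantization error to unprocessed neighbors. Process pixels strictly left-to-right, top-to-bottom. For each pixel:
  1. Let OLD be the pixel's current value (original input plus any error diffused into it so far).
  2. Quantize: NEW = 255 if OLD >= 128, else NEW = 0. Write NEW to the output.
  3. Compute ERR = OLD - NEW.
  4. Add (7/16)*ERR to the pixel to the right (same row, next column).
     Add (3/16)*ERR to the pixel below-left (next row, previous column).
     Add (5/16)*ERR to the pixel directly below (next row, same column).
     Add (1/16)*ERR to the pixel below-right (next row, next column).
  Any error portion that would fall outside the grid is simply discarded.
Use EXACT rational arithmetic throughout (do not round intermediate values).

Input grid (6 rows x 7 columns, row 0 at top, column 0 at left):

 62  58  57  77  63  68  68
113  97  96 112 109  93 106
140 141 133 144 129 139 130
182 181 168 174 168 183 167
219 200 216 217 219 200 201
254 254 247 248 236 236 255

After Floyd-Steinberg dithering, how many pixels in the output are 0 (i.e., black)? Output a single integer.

(0,0): OLD=62 → NEW=0, ERR=62
(0,1): OLD=681/8 → NEW=0, ERR=681/8
(0,2): OLD=12063/128 → NEW=0, ERR=12063/128
(0,3): OLD=242137/2048 → NEW=0, ERR=242137/2048
(0,4): OLD=3759343/32768 → NEW=0, ERR=3759343/32768
(0,5): OLD=61966985/524288 → NEW=0, ERR=61966985/524288
(0,6): OLD=1004194239/8388608 → NEW=0, ERR=1004194239/8388608
(1,0): OLD=18987/128 → NEW=255, ERR=-13653/128
(1,1): OLD=100845/1024 → NEW=0, ERR=100845/1024
(1,2): OLD=6423345/32768 → NEW=255, ERR=-1932495/32768
(1,3): OLD=19732477/131072 → NEW=255, ERR=-13690883/131072
(1,4): OLD=1079649015/8388608 → NEW=255, ERR=-1059446025/8388608
(1,5): OLD=6999229927/67108864 → NEW=0, ERR=6999229927/67108864
(1,6): OLD=210910786473/1073741824 → NEW=255, ERR=-62893378647/1073741824
(2,0): OLD=2050175/16384 → NEW=0, ERR=2050175/16384
(2,1): OLD=109469605/524288 → NEW=255, ERR=-24223835/524288
(2,2): OLD=678860463/8388608 → NEW=0, ERR=678860463/8388608
(2,3): OLD=8012618359/67108864 → NEW=0, ERR=8012618359/67108864
(2,4): OLD=83105570247/536870912 → NEW=255, ERR=-53796512313/536870912
(2,5): OLD=1870499811213/17179869184 → NEW=0, ERR=1870499811213/17179869184
(2,6): OLD=45587959150763/274877906944 → NEW=255, ERR=-24505907119957/274877906944
(3,0): OLD=1782083151/8388608 → NEW=255, ERR=-357011889/8388608
(3,1): OLD=11471344867/67108864 → NEW=255, ERR=-5641415453/67108864
(3,2): OLD=94495170489/536870912 → NEW=255, ERR=-42406912071/536870912
(3,3): OLD=350090625391/2147483648 → NEW=255, ERR=-197517704849/2147483648
(3,4): OLD=34173784658511/274877906944 → NEW=0, ERR=34173784658511/274877906944
(3,5): OLD=546318726687261/2199023255552 → NEW=255, ERR=-14432203478499/2199023255552
(3,6): OLD=5033952405522435/35184372088832 → NEW=255, ERR=-3938062477129725/35184372088832
(4,0): OLD=203944737537/1073741824 → NEW=255, ERR=-69859427583/1073741824
(4,1): OLD=2195505613261/17179869184 → NEW=0, ERR=2195505613261/17179869184
(4,2): OLD=61772433989027/274877906944 → NEW=255, ERR=-8321432281693/274877906944
(4,3): OLD=425261875414769/2199023255552 → NEW=255, ERR=-135489054750991/2199023255552
(4,4): OLD=3939175375168419/17592186044416 → NEW=255, ERR=-546832066157661/17592186044416
(4,5): OLD=96339822484675459/562949953421312 → NEW=255, ERR=-47212415637759101/562949953421312
(4,6): OLD=1161220498477751941/9007199254740992 → NEW=255, ERR=-1135615311481201019/9007199254740992
(5,0): OLD=70816750996919/274877906944 → NEW=255, ERR=722884726199/274877906944
(5,1): OLD=627478072829181/2199023255552 → NEW=255, ERR=66727142663421/2199023255552
(5,2): OLD=4349665083781083/17592186044416 → NEW=255, ERR=-136342357544997/17592186044416
(5,3): OLD=30629383833443367/140737488355328 → NEW=255, ERR=-5258675697165273/140737488355328
(5,4): OLD=1714640529083489709/9007199254740992 → NEW=255, ERR=-582195280875463251/9007199254740992
(5,5): OLD=11236000108218344733/72057594037927936 → NEW=255, ERR=-7138686371453278947/72057594037927936
(5,6): OLD=192556377413691820563/1152921504606846976 → NEW=255, ERR=-101438606261054158317/1152921504606846976
Output grid:
  Row 0: .......  (7 black, running=7)
  Row 1: #.###.#  (2 black, running=9)
  Row 2: .#..#.#  (4 black, running=13)
  Row 3: ####.##  (1 black, running=14)
  Row 4: #.#####  (1 black, running=15)
  Row 5: #######  (0 black, running=15)

Answer: 15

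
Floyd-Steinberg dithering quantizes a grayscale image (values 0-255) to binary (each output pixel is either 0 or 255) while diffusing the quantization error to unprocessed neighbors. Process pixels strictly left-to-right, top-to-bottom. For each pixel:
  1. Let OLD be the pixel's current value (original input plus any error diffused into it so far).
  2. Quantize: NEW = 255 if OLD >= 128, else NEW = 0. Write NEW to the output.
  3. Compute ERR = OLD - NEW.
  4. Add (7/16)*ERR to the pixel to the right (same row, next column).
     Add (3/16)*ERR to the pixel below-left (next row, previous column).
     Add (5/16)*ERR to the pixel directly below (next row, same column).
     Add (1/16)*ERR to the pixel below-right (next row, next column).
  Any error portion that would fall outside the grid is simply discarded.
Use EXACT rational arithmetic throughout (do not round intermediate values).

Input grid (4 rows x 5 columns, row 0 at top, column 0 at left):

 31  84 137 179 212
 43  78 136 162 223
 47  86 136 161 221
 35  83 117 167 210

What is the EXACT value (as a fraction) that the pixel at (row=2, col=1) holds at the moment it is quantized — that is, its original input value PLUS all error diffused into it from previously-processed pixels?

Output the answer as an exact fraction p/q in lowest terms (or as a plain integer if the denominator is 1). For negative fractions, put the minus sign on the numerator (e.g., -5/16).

Answer: 159367381/1048576

Derivation:
(0,0): OLD=31 → NEW=0, ERR=31
(0,1): OLD=1561/16 → NEW=0, ERR=1561/16
(0,2): OLD=45999/256 → NEW=255, ERR=-19281/256
(0,3): OLD=598217/4096 → NEW=255, ERR=-446263/4096
(0,4): OLD=10769791/65536 → NEW=255, ERR=-5941889/65536
(1,0): OLD=18171/256 → NEW=0, ERR=18171/256
(1,1): OLD=260829/2048 → NEW=0, ERR=260829/2048
(1,2): OLD=10082849/65536 → NEW=255, ERR=-6628831/65536
(1,3): OLD=16251213/262144 → NEW=0, ERR=16251213/262144
(1,4): OLD=901689671/4194304 → NEW=255, ERR=-167857849/4194304
(2,0): OLD=3049423/32768 → NEW=0, ERR=3049423/32768
(2,1): OLD=159367381/1048576 → NEW=255, ERR=-108019499/1048576
Target (2,1): original=86, with diffused error = 159367381/1048576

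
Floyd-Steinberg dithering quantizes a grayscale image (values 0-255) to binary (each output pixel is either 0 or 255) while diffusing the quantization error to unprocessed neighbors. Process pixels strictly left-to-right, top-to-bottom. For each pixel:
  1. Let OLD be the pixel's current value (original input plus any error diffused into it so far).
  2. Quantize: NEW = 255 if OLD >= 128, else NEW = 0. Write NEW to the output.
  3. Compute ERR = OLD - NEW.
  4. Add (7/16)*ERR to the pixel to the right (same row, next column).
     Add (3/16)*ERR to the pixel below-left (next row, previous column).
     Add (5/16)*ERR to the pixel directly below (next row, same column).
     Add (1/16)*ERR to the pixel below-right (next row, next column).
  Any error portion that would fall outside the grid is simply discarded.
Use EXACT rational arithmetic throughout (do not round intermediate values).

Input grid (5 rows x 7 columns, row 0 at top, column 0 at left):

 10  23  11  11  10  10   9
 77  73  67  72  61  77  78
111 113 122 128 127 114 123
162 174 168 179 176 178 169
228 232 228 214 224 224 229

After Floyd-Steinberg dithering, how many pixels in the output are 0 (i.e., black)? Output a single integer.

Answer: 17

Derivation:
(0,0): OLD=10 → NEW=0, ERR=10
(0,1): OLD=219/8 → NEW=0, ERR=219/8
(0,2): OLD=2941/128 → NEW=0, ERR=2941/128
(0,3): OLD=43115/2048 → NEW=0, ERR=43115/2048
(0,4): OLD=629485/32768 → NEW=0, ERR=629485/32768
(0,5): OLD=9649275/524288 → NEW=0, ERR=9649275/524288
(0,6): OLD=143042397/8388608 → NEW=0, ERR=143042397/8388608
(1,0): OLD=10913/128 → NEW=0, ERR=10913/128
(1,1): OLD=126759/1024 → NEW=0, ERR=126759/1024
(1,2): OLD=4390771/32768 → NEW=255, ERR=-3965069/32768
(1,3): OLD=4020951/131072 → NEW=0, ERR=4020951/131072
(1,4): OLD=714635781/8388608 → NEW=0, ERR=714635781/8388608
(1,5): OLD=8349716437/67108864 → NEW=0, ERR=8349716437/67108864
(1,6): OLD=149156680411/1073741824 → NEW=255, ERR=-124647484709/1073741824
(2,0): OLD=2635421/16384 → NEW=255, ERR=-1542499/16384
(2,1): OLD=48829519/524288 → NEW=0, ERR=48829519/524288
(2,2): OLD=1161163309/8388608 → NEW=255, ERR=-977931731/8388608
(2,3): OLD=6374950533/67108864 → NEW=0, ERR=6374950533/67108864
(2,4): OLD=118341586421/536870912 → NEW=255, ERR=-18560496139/536870912
(2,5): OLD=2084166381831/17179869184 → NEW=0, ERR=2084166381831/17179869184
(2,6): OLD=40564875858081/274877906944 → NEW=255, ERR=-29528990412639/274877906944
(3,0): OLD=1258643213/8388608 → NEW=255, ERR=-880451827/8388608
(3,1): OLD=8686764361/67108864 → NEW=255, ERR=-8425995959/67108864
(3,2): OLD=53832207755/536870912 → NEW=0, ERR=53832207755/536870912
(3,3): OLD=512788162093/2147483648 → NEW=255, ERR=-34820168147/2147483648
(3,4): OLD=51343389305613/274877906944 → NEW=255, ERR=-18750476965107/274877906944
(3,5): OLD=360121152753079/2199023255552 → NEW=255, ERR=-200629777412681/2199023255552
(3,6): OLD=3627364121492649/35184372088832 → NEW=0, ERR=3627364121492649/35184372088832
(4,0): OLD=184317074915/1073741824 → NEW=255, ERR=-89487090205/1073741824
(4,1): OLD=2895535755207/17179869184 → NEW=255, ERR=-1485330886713/17179869184
(4,2): OLD=57895260816009/274877906944 → NEW=255, ERR=-12198605454711/274877906944
(4,3): OLD=402408733527219/2199023255552 → NEW=255, ERR=-158342196638541/2199023255552
(4,4): OLD=2692669854201865/17592186044416 → NEW=255, ERR=-1793337587124215/17592186044416
(4,5): OLD=93425712466564649/562949953421312 → NEW=255, ERR=-50126525655869911/562949953421312
(4,6): OLD=1950590856446363375/9007199254740992 → NEW=255, ERR=-346244953512589585/9007199254740992
Output grid:
  Row 0: .......  (7 black, running=7)
  Row 1: ..#...#  (5 black, running=12)
  Row 2: #.#.#.#  (3 black, running=15)
  Row 3: ##.###.  (2 black, running=17)
  Row 4: #######  (0 black, running=17)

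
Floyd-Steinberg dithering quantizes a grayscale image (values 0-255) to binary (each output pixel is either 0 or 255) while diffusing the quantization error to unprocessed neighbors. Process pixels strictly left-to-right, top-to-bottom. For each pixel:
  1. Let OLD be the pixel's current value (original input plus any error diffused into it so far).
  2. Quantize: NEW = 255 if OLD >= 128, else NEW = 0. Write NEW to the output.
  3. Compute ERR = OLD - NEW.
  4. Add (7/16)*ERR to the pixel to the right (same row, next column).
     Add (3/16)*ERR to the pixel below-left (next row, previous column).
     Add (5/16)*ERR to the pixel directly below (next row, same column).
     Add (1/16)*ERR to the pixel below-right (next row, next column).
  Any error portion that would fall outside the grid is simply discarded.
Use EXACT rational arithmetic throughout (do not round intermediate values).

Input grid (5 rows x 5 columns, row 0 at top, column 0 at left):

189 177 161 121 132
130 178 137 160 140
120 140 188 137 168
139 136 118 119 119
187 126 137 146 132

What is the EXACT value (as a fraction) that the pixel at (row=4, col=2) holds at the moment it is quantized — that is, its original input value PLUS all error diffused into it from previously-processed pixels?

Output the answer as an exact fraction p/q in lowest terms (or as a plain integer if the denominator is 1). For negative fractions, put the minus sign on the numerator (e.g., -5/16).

Answer: 80820138426991/549755813888

Derivation:
(0,0): OLD=189 → NEW=255, ERR=-66
(0,1): OLD=1185/8 → NEW=255, ERR=-855/8
(0,2): OLD=14623/128 → NEW=0, ERR=14623/128
(0,3): OLD=350169/2048 → NEW=255, ERR=-172071/2048
(0,4): OLD=3120879/32768 → NEW=0, ERR=3120879/32768
(1,0): OLD=11435/128 → NEW=0, ERR=11435/128
(1,1): OLD=205805/1024 → NEW=255, ERR=-55315/1024
(1,2): OLD=4149553/32768 → NEW=0, ERR=4149553/32768
(1,3): OLD=28068349/131072 → NEW=255, ERR=-5355011/131072
(1,4): OLD=307521239/2097152 → NEW=255, ERR=-227252521/2097152
(2,0): OLD=2257535/16384 → NEW=255, ERR=-1920385/16384
(2,1): OLD=53040549/524288 → NEW=0, ERR=53040549/524288
(2,2): OLD=2187724975/8388608 → NEW=255, ERR=48629935/8388608
(2,3): OLD=15349890077/134217728 → NEW=0, ERR=15349890077/134217728
(2,4): OLD=390022145419/2147483648 → NEW=255, ERR=-157586184821/2147483648
(3,0): OLD=1017876559/8388608 → NEW=0, ERR=1017876559/8388608
(3,1): OLD=14392321763/67108864 → NEW=255, ERR=-2720438557/67108864
(3,2): OLD=278835376241/2147483648 → NEW=255, ERR=-268772953999/2147483648
(3,3): OLD=371885012857/4294967296 → NEW=0, ERR=371885012857/4294967296
(3,4): OLD=9696147455837/68719476736 → NEW=255, ERR=-7827319111843/68719476736
(4,0): OLD=233343467777/1073741824 → NEW=255, ERR=-40460697343/1073741824
(4,1): OLD=2781864639553/34359738368 → NEW=0, ERR=2781864639553/34359738368
(4,2): OLD=80820138426991/549755813888 → NEW=255, ERR=-59367594114449/549755813888
Target (4,2): original=137, with diffused error = 80820138426991/549755813888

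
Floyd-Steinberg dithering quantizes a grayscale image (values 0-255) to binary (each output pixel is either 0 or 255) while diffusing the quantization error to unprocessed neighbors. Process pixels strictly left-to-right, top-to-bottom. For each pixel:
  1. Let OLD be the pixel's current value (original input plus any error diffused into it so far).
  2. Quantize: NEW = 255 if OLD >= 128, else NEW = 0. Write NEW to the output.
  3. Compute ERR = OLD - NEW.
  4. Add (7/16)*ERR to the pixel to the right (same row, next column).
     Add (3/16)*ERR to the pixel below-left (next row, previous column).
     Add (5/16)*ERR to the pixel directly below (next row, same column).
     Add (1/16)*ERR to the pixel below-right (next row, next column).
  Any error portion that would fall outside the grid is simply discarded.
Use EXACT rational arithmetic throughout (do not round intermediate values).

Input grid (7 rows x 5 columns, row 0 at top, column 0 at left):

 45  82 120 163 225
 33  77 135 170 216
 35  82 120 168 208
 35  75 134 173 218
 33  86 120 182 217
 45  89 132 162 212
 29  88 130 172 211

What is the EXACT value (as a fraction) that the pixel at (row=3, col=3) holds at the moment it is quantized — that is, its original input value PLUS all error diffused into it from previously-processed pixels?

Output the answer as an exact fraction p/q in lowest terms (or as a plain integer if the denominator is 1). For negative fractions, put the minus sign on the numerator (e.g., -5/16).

Answer: 660139157659/8589934592

Derivation:
(0,0): OLD=45 → NEW=0, ERR=45
(0,1): OLD=1627/16 → NEW=0, ERR=1627/16
(0,2): OLD=42109/256 → NEW=255, ERR=-23171/256
(0,3): OLD=505451/4096 → NEW=0, ERR=505451/4096
(0,4): OLD=18283757/65536 → NEW=255, ERR=1572077/65536
(1,0): OLD=16929/256 → NEW=0, ERR=16929/256
(1,1): OLD=253031/2048 → NEW=0, ERR=253031/2048
(1,2): OLD=12468979/65536 → NEW=255, ERR=-4242701/65536
(1,3): OLD=46944887/262144 → NEW=255, ERR=-19901833/262144
(1,4): OLD=830447237/4194304 → NEW=255, ERR=-239100283/4194304
(2,0): OLD=2583133/32768 → NEW=0, ERR=2583133/32768
(2,1): OLD=154237775/1048576 → NEW=255, ERR=-113149105/1048576
(2,2): OLD=772535981/16777216 → NEW=0, ERR=772535981/16777216
(2,3): OLD=40180987063/268435456 → NEW=255, ERR=-28270054217/268435456
(2,4): OLD=598571250497/4294967296 → NEW=255, ERR=-496645409983/4294967296
(3,0): OLD=661056525/16777216 → NEW=0, ERR=661056525/16777216
(3,1): OLD=9674149257/134217728 → NEW=0, ERR=9674149257/134217728
(3,2): OLD=658990252211/4294967296 → NEW=255, ERR=-436226408269/4294967296
(3,3): OLD=660139157659/8589934592 → NEW=0, ERR=660139157659/8589934592
Target (3,3): original=173, with diffused error = 660139157659/8589934592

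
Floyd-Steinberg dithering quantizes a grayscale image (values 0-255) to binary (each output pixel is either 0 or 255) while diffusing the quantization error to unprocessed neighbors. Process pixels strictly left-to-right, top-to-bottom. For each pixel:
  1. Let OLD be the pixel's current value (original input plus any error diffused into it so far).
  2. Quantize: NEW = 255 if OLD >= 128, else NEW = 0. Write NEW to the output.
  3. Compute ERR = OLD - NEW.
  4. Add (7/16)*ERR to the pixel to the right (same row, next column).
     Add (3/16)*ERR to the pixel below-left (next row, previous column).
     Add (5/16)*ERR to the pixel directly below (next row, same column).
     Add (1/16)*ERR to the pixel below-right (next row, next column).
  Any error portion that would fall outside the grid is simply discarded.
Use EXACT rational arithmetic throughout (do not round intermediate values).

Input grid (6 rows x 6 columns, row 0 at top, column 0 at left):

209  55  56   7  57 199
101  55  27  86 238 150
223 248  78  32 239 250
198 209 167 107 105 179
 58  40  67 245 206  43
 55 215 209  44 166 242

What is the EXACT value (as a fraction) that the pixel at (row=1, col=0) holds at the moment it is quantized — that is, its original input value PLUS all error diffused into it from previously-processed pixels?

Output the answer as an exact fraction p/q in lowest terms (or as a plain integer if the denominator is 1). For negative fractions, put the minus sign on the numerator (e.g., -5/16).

Answer: 11925/128

Derivation:
(0,0): OLD=209 → NEW=255, ERR=-46
(0,1): OLD=279/8 → NEW=0, ERR=279/8
(0,2): OLD=9121/128 → NEW=0, ERR=9121/128
(0,3): OLD=78183/2048 → NEW=0, ERR=78183/2048
(0,4): OLD=2415057/32768 → NEW=0, ERR=2415057/32768
(0,5): OLD=121238711/524288 → NEW=255, ERR=-12454729/524288
(1,0): OLD=11925/128 → NEW=0, ERR=11925/128
Target (1,0): original=101, with diffused error = 11925/128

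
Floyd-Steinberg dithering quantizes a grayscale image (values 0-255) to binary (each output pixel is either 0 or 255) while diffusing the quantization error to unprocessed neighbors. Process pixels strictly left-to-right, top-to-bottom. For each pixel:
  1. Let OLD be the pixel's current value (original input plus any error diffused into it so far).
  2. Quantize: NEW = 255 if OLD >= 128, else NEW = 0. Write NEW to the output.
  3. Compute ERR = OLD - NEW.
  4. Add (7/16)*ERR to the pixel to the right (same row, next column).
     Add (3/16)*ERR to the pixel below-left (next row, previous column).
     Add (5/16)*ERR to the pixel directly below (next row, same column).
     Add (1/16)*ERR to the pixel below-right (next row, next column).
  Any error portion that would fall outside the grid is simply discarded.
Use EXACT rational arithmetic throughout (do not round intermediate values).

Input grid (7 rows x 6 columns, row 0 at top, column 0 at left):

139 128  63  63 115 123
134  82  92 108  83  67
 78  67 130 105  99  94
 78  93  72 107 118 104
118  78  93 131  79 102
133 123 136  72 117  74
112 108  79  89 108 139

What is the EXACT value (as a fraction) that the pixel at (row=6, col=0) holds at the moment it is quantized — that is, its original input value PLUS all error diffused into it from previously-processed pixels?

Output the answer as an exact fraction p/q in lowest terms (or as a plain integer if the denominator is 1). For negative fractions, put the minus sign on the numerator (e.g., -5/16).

Answer: 6145445138716593/70368744177664

Derivation:
(0,0): OLD=139 → NEW=255, ERR=-116
(0,1): OLD=309/4 → NEW=0, ERR=309/4
(0,2): OLD=6195/64 → NEW=0, ERR=6195/64
(0,3): OLD=107877/1024 → NEW=0, ERR=107877/1024
(0,4): OLD=2639299/16384 → NEW=255, ERR=-1538621/16384
(0,5): OLD=21473365/262144 → NEW=0, ERR=21473365/262144
(1,0): OLD=7183/64 → NEW=0, ERR=7183/64
(1,1): OLD=85065/512 → NEW=255, ERR=-45495/512
(1,2): OLD=1768733/16384 → NEW=0, ERR=1768733/16384
(1,3): OLD=11573225/65536 → NEW=255, ERR=-5138455/65536
(1,4): OLD=173197419/4194304 → NEW=0, ERR=173197419/4194304
(1,5): OLD=7032658045/67108864 → NEW=0, ERR=7032658045/67108864
(2,0): OLD=789811/8192 → NEW=0, ERR=789811/8192
(2,1): OLD=28486849/262144 → NEW=0, ERR=28486849/262144
(2,2): OLD=801211203/4194304 → NEW=255, ERR=-268336317/4194304
(2,3): OLD=2248079403/33554432 → NEW=0, ERR=2248079403/33554432
(2,4): OLD=167465541953/1073741824 → NEW=255, ERR=-106338623167/1073741824
(2,5): OLD=1477488523991/17179869184 → NEW=0, ERR=1477488523991/17179869184
(3,0): OLD=538986019/4194304 → NEW=255, ERR=-530561501/4194304
(3,1): OLD=2202758023/33554432 → NEW=0, ERR=2202758023/33554432
(3,2): OLD=26865557013/268435456 → NEW=0, ERR=26865557013/268435456
(3,3): OLD=2562464336879/17179869184 → NEW=255, ERR=-1818402305041/17179869184
(3,4): OLD=8391584628527/137438953472 → NEW=0, ERR=8391584628527/137438953472
(3,5): OLD=332927708171361/2199023255552 → NEW=255, ERR=-227823221994399/2199023255552
(4,0): OLD=48736581645/536870912 → NEW=0, ERR=48736581645/536870912
(4,1): OLD=1280673081481/8589934592 → NEW=255, ERR=-909760239479/8589934592
(4,2): OLD=17096585429899/274877906944 → NEW=0, ERR=17096585429899/274877906944
(4,3): OLD=628207844713111/4398046511104 → NEW=255, ERR=-493294015618409/4398046511104
(4,4): OLD=1616275899214023/70368744177664 → NEW=0, ERR=1616275899214023/70368744177664
(4,5): OLD=94000497603147793/1125899906842624 → NEW=0, ERR=94000497603147793/1125899906842624
(5,0): OLD=19449026624939/137438953472 → NEW=255, ERR=-15597906510421/137438953472
(5,1): OLD=253270277495195/4398046511104 → NEW=0, ERR=253270277495195/4398046511104
(5,2): OLD=5382544347776057/35184372088832 → NEW=255, ERR=-3589470534876103/35184372088832
(5,3): OLD=574238122626979/1125899906842624 → NEW=0, ERR=574238122626979/1125899906842624
(5,4): OLD=299590573652004187/2251799813685248 → NEW=255, ERR=-274618378837734053/2251799813685248
(5,5): OLD=1735528132345521927/36028797018963968 → NEW=0, ERR=1735528132345521927/36028797018963968
(6,0): OLD=6145445138716593/70368744177664 → NEW=0, ERR=6145445138716593/70368744177664
Target (6,0): original=112, with diffused error = 6145445138716593/70368744177664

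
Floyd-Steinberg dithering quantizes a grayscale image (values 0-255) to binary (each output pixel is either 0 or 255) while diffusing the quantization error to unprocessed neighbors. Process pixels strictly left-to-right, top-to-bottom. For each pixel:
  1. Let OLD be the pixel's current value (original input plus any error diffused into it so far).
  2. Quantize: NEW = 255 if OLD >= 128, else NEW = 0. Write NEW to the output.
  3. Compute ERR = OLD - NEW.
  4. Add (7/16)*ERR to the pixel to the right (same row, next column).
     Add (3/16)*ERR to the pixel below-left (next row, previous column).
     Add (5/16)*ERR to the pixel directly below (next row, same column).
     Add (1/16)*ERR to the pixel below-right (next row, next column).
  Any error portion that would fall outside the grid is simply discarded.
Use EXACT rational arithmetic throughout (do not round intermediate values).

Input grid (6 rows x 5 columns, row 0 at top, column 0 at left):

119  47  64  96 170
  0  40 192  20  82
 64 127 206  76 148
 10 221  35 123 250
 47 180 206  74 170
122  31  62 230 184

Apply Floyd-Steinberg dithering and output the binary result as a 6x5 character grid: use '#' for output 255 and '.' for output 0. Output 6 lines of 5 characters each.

(0,0): OLD=119 → NEW=0, ERR=119
(0,1): OLD=1585/16 → NEW=0, ERR=1585/16
(0,2): OLD=27479/256 → NEW=0, ERR=27479/256
(0,3): OLD=585569/4096 → NEW=255, ERR=-458911/4096
(0,4): OLD=7928743/65536 → NEW=0, ERR=7928743/65536
(1,0): OLD=14275/256 → NEW=0, ERR=14275/256
(1,1): OLD=251733/2048 → NEW=0, ERR=251733/2048
(1,2): OLD=17334521/65536 → NEW=255, ERR=622841/65536
(1,3): OLD=4859845/262144 → NEW=0, ERR=4859845/262144
(1,4): OLD=507156399/4194304 → NEW=0, ERR=507156399/4194304
(2,0): OLD=3423351/32768 → NEW=0, ERR=3423351/32768
(2,1): OLD=226896269/1048576 → NEW=255, ERR=-40490611/1048576
(2,2): OLD=3409704935/16777216 → NEW=255, ERR=-868485145/16777216
(2,3): OLD=22122173125/268435456 → NEW=0, ERR=22122173125/268435456
(2,4): OLD=957776900643/4294967296 → NEW=255, ERR=-137439759837/4294967296
(3,0): OLD=594036487/16777216 → NEW=0, ERR=594036487/16777216
(3,1): OLD=29695271291/134217728 → NEW=255, ERR=-4530249349/134217728
(3,2): OLD=73422475833/4294967296 → NEW=0, ERR=73422475833/4294967296
(3,3): OLD=1262696917841/8589934592 → NEW=255, ERR=-927736403119/8589934592
(3,4): OLD=27199095487797/137438953472 → NEW=255, ERR=-7847837647563/137438953472
(4,0): OLD=111102442889/2147483648 → NEW=0, ERR=111102442889/2147483648
(4,1): OLD=13572440885257/68719476736 → NEW=255, ERR=-3951025682423/68719476736
(4,2): OLD=180130852269991/1099511627776 → NEW=255, ERR=-100244612812889/1099511627776
(4,3): OLD=-163193770127863/17592186044416 → NEW=0, ERR=-163193770127863/17592186044416
(4,4): OLD=39785769401888447/281474976710656 → NEW=255, ERR=-31990349659328833/281474976710656
(5,0): OLD=140063732403643/1099511627776 → NEW=0, ERR=140063732403643/1099511627776
(5,1): OLD=482936225964529/8796093022208 → NEW=0, ERR=482936225964529/8796093022208
(5,2): OLD=14691942809449081/281474976710656 → NEW=0, ERR=14691942809449081/281474976710656
(5,3): OLD=250995585623260631/1125899906842624 → NEW=255, ERR=-36108890621608489/1125899906842624
(5,4): OLD=2411635696918665741/18014398509481984 → NEW=255, ERR=-2182035922999240179/18014398509481984
Row 0: ...#.
Row 1: ..#..
Row 2: .##.#
Row 3: .#.##
Row 4: .##.#
Row 5: ...##

Answer: ...#.
..#..
.##.#
.#.##
.##.#
...##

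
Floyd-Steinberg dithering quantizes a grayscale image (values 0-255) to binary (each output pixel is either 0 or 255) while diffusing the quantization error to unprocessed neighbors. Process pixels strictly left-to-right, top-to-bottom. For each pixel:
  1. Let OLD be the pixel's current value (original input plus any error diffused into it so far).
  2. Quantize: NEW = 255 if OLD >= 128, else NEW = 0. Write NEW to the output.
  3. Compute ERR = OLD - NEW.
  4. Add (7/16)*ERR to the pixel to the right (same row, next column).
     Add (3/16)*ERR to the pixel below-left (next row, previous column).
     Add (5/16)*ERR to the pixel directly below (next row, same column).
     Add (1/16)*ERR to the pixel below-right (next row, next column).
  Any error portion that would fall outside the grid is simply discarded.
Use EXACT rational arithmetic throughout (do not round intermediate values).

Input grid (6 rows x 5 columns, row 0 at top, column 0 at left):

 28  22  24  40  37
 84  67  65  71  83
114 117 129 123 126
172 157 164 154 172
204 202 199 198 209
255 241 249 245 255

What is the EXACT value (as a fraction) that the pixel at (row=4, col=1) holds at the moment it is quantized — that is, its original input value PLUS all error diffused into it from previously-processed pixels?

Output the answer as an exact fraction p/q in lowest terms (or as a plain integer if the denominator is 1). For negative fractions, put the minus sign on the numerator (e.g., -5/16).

(0,0): OLD=28 → NEW=0, ERR=28
(0,1): OLD=137/4 → NEW=0, ERR=137/4
(0,2): OLD=2495/64 → NEW=0, ERR=2495/64
(0,3): OLD=58425/1024 → NEW=0, ERR=58425/1024
(0,4): OLD=1015183/16384 → NEW=0, ERR=1015183/16384
(1,0): OLD=6347/64 → NEW=0, ERR=6347/64
(1,1): OLD=66637/512 → NEW=255, ERR=-63923/512
(1,2): OLD=579985/16384 → NEW=0, ERR=579985/16384
(1,3): OLD=7757597/65536 → NEW=0, ERR=7757597/65536
(1,4): OLD=165377847/1048576 → NEW=255, ERR=-102009033/1048576
(2,0): OLD=995999/8192 → NEW=0, ERR=995999/8192
(2,1): OLD=37751941/262144 → NEW=255, ERR=-29094779/262144
(2,2): OLD=444163151/4194304 → NEW=0, ERR=444163151/4194304
(2,3): OLD=12770331133/67108864 → NEW=255, ERR=-4342429187/67108864
(2,4): OLD=80195354283/1073741824 → NEW=0, ERR=80195354283/1073741824
(3,0): OLD=793495791/4194304 → NEW=255, ERR=-276051729/4194304
(3,1): OLD=4059294083/33554432 → NEW=0, ERR=4059294083/33554432
(3,2): OLD=247981277393/1073741824 → NEW=255, ERR=-25822887727/1073741824
(3,3): OLD=308979641849/2147483648 → NEW=255, ERR=-238628688391/2147483648
(3,4): OLD=4902469989405/34359738368 → NEW=255, ERR=-3859263294435/34359738368
(4,0): OLD=110657479137/536870912 → NEW=255, ERR=-26244603423/536870912
(4,1): OLD=3604258274721/17179869184 → NEW=255, ERR=-776608367199/17179869184
Target (4,1): original=202, with diffused error = 3604258274721/17179869184

Answer: 3604258274721/17179869184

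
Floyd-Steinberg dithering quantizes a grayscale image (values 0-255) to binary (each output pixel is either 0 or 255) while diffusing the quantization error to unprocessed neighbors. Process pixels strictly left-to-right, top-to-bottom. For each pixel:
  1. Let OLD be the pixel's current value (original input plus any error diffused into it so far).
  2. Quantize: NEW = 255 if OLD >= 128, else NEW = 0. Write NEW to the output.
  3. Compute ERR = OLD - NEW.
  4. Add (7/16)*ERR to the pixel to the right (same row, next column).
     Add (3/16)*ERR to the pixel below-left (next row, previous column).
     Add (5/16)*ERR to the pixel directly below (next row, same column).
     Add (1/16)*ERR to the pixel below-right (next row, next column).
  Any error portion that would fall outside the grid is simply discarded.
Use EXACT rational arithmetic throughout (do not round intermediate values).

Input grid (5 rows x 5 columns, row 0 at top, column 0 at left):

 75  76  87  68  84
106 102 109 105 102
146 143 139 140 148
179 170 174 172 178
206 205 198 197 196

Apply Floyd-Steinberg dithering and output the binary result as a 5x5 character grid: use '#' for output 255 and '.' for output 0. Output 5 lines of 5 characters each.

(0,0): OLD=75 → NEW=0, ERR=75
(0,1): OLD=1741/16 → NEW=0, ERR=1741/16
(0,2): OLD=34459/256 → NEW=255, ERR=-30821/256
(0,3): OLD=62781/4096 → NEW=0, ERR=62781/4096
(0,4): OLD=5944491/65536 → NEW=0, ERR=5944491/65536
(1,0): OLD=38359/256 → NEW=255, ERR=-26921/256
(1,1): OLD=147681/2048 → NEW=0, ERR=147681/2048
(1,2): OLD=7379317/65536 → NEW=0, ERR=7379317/65536
(1,3): OLD=44180369/262144 → NEW=255, ERR=-22666351/262144
(1,4): OLD=392062355/4194304 → NEW=0, ERR=392062355/4194304
(2,0): OLD=4150331/32768 → NEW=0, ERR=4150331/32768
(2,1): OLD=246926137/1048576 → NEW=255, ERR=-20460743/1048576
(2,2): OLD=2582769643/16777216 → NEW=255, ERR=-1695420437/16777216
(2,3): OLD=25053641873/268435456 → NEW=0, ERR=25053641873/268435456
(2,4): OLD=913280263095/4294967296 → NEW=255, ERR=-181936397385/4294967296
(3,0): OLD=3605792395/16777216 → NEW=255, ERR=-672397685/16777216
(3,1): OLD=18164546223/134217728 → NEW=255, ERR=-16060974417/134217728
(3,2): OLD=456760008117/4294967296 → NEW=0, ERR=456760008117/4294967296
(3,3): OLD=2005190572653/8589934592 → NEW=255, ERR=-185242748307/8589934592
(3,4): OLD=22149787045953/137438953472 → NEW=255, ERR=-12897146089407/137438953472
(4,0): OLD=367302800837/2147483648 → NEW=255, ERR=-180305529403/2147483648
(4,1): OLD=10191605629509/68719476736 → NEW=255, ERR=-7331860938171/68719476736
(4,2): OLD=190252031520939/1099511627776 → NEW=255, ERR=-90123433561941/1099511627776
(4,3): OLD=2523640312832069/17592186044416 → NEW=255, ERR=-1962367128494011/17592186044416
(4,4): OLD=32798974890077283/281474976710656 → NEW=0, ERR=32798974890077283/281474976710656
Row 0: ..#..
Row 1: #..#.
Row 2: .##.#
Row 3: ##.##
Row 4: ####.

Answer: ..#..
#..#.
.##.#
##.##
####.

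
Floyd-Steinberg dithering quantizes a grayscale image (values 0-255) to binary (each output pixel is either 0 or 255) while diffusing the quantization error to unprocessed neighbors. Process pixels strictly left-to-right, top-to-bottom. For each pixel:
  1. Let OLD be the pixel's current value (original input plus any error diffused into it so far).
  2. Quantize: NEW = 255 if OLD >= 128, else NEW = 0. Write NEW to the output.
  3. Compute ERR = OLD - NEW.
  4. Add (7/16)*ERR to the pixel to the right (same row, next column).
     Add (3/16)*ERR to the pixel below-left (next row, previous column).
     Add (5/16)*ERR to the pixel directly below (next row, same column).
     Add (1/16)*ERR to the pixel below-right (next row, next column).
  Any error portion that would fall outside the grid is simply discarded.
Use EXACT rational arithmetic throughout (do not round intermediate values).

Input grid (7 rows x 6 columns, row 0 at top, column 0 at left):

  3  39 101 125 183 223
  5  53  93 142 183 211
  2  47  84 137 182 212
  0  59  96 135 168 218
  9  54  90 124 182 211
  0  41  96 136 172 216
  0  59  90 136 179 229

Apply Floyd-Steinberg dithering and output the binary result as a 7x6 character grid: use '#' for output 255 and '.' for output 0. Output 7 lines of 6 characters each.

Answer: ...###
..#.##
...#.#
..#.##
...###
..#.#.
...###

Derivation:
(0,0): OLD=3 → NEW=0, ERR=3
(0,1): OLD=645/16 → NEW=0, ERR=645/16
(0,2): OLD=30371/256 → NEW=0, ERR=30371/256
(0,3): OLD=724597/4096 → NEW=255, ERR=-319883/4096
(0,4): OLD=9753907/65536 → NEW=255, ERR=-6957773/65536
(0,5): OLD=185128037/1048576 → NEW=255, ERR=-82258843/1048576
(1,0): OLD=3455/256 → NEW=0, ERR=3455/256
(1,1): OLD=192377/2048 → NEW=0, ERR=192377/2048
(1,2): OLD=10423277/65536 → NEW=255, ERR=-6288403/65536
(1,3): OLD=16547497/262144 → NEW=0, ERR=16547497/262144
(1,4): OLD=2648272027/16777216 → NEW=255, ERR=-1629918053/16777216
(1,5): OLD=36868557517/268435456 → NEW=255, ERR=-31582483763/268435456
(2,0): OLD=780867/32768 → NEW=0, ERR=780867/32768
(2,1): OLD=73014801/1048576 → NEW=0, ERR=73014801/1048576
(2,2): OLD=1714384499/16777216 → NEW=0, ERR=1714384499/16777216
(2,3): OLD=23785981339/134217728 → NEW=255, ERR=-10439539301/134217728
(2,4): OLD=427334239057/4294967296 → NEW=0, ERR=427334239057/4294967296
(2,5): OLD=14616011018823/68719476736 → NEW=255, ERR=-2907455548857/68719476736
(3,0): OLD=343983123/16777216 → NEW=0, ERR=343983123/16777216
(3,1): OLD=14814857623/134217728 → NEW=0, ERR=14814857623/134217728
(3,2): OLD=178232545077/1073741824 → NEW=255, ERR=-95571620043/1073741824
(3,3): OLD=6651682858911/68719476736 → NEW=0, ERR=6651682858911/68719476736
(3,4): OLD=125699530917311/549755813888 → NEW=255, ERR=-14488201624129/549755813888
(3,5): OLD=1754531428117457/8796093022208 → NEW=255, ERR=-488472292545583/8796093022208
(4,0): OLD=77531250621/2147483648 → NEW=0, ERR=77531250621/2147483648
(4,1): OLD=3053933355545/34359738368 → NEW=0, ERR=3053933355545/34359738368
(4,2): OLD=138668450743419/1099511627776 → NEW=0, ERR=138668450743419/1099511627776
(4,3): OLD=3499450304755591/17592186044416 → NEW=255, ERR=-986557136570489/17592186044416
(4,4): OLD=40776430602093047/281474976710656 → NEW=255, ERR=-30999688459124233/281474976710656
(4,5): OLD=647688176122457697/4503599627370496 → NEW=255, ERR=-500729728857018783/4503599627370496
(5,0): OLD=15364300116315/549755813888 → NEW=0, ERR=15364300116315/549755813888
(5,1): OLD=1880710518884875/17592186044416 → NEW=0, ERR=1880710518884875/17592186044416
(5,2): OLD=24941994962109097/140737488355328 → NEW=255, ERR=-10946064568499543/140737488355328
(5,3): OLD=322820132450697299/4503599627370496 → NEW=0, ERR=322820132450697299/4503599627370496
(5,4): OLD=1302365526426930739/9007199254740992 → NEW=255, ERR=-994470283532022221/9007199254740992
(5,5): OLD=18168301320398549519/144115188075855872 → NEW=0, ERR=18168301320398549519/144115188075855872
(6,0): OLD=8100419575265025/281474976710656 → NEW=0, ERR=8100419575265025/281474976710656
(6,1): OLD=415062290801060461/4503599627370496 → NEW=0, ERR=415062290801060461/4503599627370496
(6,2): OLD=2272292864561907621/18014398509481984 → NEW=0, ERR=2272292864561907621/18014398509481984
(6,3): OLD=54193865891620021681/288230376151711744 → NEW=255, ERR=-19304880027066473039/288230376151711744
(6,4): OLD=660912688143149492433/4611686018427387904 → NEW=255, ERR=-515067246555834423087/4611686018427387904
(6,5): OLD=15689506271722480864535/73786976294838206464 → NEW=255, ERR=-3126172683461261783785/73786976294838206464
Row 0: ...###
Row 1: ..#.##
Row 2: ...#.#
Row 3: ..#.##
Row 4: ...###
Row 5: ..#.#.
Row 6: ...###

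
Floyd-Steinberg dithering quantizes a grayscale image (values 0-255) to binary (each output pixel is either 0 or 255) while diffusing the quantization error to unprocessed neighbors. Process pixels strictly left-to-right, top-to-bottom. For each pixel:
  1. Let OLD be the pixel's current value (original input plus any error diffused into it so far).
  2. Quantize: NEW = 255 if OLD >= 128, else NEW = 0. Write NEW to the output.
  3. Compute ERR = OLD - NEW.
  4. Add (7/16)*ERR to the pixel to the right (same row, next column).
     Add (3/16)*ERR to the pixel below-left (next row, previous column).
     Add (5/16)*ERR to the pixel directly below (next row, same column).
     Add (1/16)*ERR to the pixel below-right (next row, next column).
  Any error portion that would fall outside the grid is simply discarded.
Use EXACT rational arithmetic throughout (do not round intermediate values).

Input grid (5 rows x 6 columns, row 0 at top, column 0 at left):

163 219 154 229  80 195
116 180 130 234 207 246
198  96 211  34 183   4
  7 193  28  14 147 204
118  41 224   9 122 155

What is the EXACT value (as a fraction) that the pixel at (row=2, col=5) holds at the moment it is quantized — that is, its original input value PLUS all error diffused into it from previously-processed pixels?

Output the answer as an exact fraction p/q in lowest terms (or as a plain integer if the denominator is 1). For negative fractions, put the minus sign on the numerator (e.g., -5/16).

(0,0): OLD=163 → NEW=255, ERR=-92
(0,1): OLD=715/4 → NEW=255, ERR=-305/4
(0,2): OLD=7721/64 → NEW=0, ERR=7721/64
(0,3): OLD=288543/1024 → NEW=255, ERR=27423/1024
(0,4): OLD=1502681/16384 → NEW=0, ERR=1502681/16384
(0,5): OLD=61636847/262144 → NEW=255, ERR=-5209873/262144
(1,0): OLD=4669/64 → NEW=0, ERR=4669/64
(1,1): OLD=104939/512 → NEW=255, ERR=-25621/512
(1,2): OLD=2393095/16384 → NEW=255, ERR=-1784825/16384
(1,3): OLD=14381595/65536 → NEW=255, ERR=-2330085/65536
(1,4): OLD=914583697/4194304 → NEW=255, ERR=-154963823/4194304
(1,5): OLD=15391930279/67108864 → NEW=255, ERR=-1720830041/67108864
(2,0): OLD=1731913/8192 → NEW=255, ERR=-357047/8192
(2,1): OLD=11908595/262144 → NEW=0, ERR=11908595/262144
(2,2): OLD=784493337/4194304 → NEW=255, ERR=-285054183/4194304
(2,3): OLD=-690555887/33554432 → NEW=0, ERR=-690555887/33554432
(2,4): OLD=166881368371/1073741824 → NEW=255, ERR=-106922796749/1073741824
(2,5): OLD=-857077242475/17179869184 → NEW=0, ERR=-857077242475/17179869184
Target (2,5): original=4, with diffused error = -857077242475/17179869184

Answer: -857077242475/17179869184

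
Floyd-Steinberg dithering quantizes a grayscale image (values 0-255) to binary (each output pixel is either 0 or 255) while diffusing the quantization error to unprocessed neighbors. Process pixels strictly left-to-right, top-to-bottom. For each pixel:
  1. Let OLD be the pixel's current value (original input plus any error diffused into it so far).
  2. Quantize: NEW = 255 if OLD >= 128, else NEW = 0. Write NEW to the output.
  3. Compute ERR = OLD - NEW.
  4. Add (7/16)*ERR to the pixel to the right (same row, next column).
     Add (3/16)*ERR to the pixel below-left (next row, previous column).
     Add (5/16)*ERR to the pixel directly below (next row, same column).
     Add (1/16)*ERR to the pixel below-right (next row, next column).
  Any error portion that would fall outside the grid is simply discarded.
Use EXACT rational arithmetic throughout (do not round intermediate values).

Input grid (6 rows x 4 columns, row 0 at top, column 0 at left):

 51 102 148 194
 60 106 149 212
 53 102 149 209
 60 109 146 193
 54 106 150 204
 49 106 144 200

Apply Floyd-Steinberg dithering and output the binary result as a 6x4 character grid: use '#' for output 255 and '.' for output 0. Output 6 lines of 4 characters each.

(0,0): OLD=51 → NEW=0, ERR=51
(0,1): OLD=1989/16 → NEW=0, ERR=1989/16
(0,2): OLD=51811/256 → NEW=255, ERR=-13469/256
(0,3): OLD=700341/4096 → NEW=255, ERR=-344139/4096
(1,0): OLD=25407/256 → NEW=0, ERR=25407/256
(1,1): OLD=371897/2048 → NEW=255, ERR=-150343/2048
(1,2): OLD=6059309/65536 → NEW=0, ERR=6059309/65536
(1,3): OLD=233734091/1048576 → NEW=255, ERR=-33652789/1048576
(2,0): OLD=2301955/32768 → NEW=0, ERR=2301955/32768
(2,1): OLD=139809361/1048576 → NEW=255, ERR=-127577519/1048576
(2,2): OLD=239196661/2097152 → NEW=0, ERR=239196661/2097152
(2,3): OLD=8544622913/33554432 → NEW=255, ERR=-11757247/33554432
(3,0): OLD=992213203/16777216 → NEW=0, ERR=992213203/16777216
(3,1): OLD=32918076429/268435456 → NEW=0, ERR=32918076429/268435456
(3,2): OLD=977635604467/4294967296 → NEW=255, ERR=-117581056013/4294967296
(3,3): OLD=12922141741605/68719476736 → NEW=255, ERR=-4601324826075/68719476736
(4,0): OLD=410059519511/4294967296 → NEW=0, ERR=410059519511/4294967296
(4,1): OLD=6344695348421/34359738368 → NEW=255, ERR=-2417037935419/34359738368
(4,2): OLD=116304781677093/1099511627776 → NEW=0, ERR=116304781677093/1099511627776
(4,3): OLD=4004732688375187/17592186044416 → NEW=255, ERR=-481274752950893/17592186044416
(5,0): OLD=36089301854695/549755813888 → NEW=0, ERR=36089301854695/549755813888
(5,1): OLD=2437185459032881/17592186044416 → NEW=255, ERR=-2048821982293199/17592186044416
(5,2): OLD=1025427425708197/8796093022208 → NEW=0, ERR=1025427425708197/8796093022208
(5,3): OLD=70105482044124981/281474976710656 → NEW=255, ERR=-1670637017092299/281474976710656
Row 0: ..##
Row 1: .#.#
Row 2: .#.#
Row 3: ..##
Row 4: .#.#
Row 5: .#.#

Answer: ..##
.#.#
.#.#
..##
.#.#
.#.#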